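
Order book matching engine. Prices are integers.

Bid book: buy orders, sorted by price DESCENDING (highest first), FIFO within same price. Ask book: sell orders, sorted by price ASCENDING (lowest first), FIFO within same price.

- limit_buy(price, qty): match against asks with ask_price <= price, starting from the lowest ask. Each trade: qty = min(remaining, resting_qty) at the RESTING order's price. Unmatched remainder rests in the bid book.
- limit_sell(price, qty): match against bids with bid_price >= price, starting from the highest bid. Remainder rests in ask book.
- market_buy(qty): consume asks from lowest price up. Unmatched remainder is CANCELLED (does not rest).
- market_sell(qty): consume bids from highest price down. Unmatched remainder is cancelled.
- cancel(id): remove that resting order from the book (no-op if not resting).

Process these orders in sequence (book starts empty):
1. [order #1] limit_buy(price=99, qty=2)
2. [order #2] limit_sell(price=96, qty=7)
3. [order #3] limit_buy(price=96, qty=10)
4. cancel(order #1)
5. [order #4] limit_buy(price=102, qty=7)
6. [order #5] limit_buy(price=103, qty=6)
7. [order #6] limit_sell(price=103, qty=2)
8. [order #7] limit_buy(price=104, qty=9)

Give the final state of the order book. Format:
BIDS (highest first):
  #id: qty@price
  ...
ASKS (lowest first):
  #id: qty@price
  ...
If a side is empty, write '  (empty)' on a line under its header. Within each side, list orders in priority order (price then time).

Answer: BIDS (highest first):
  #7: 9@104
  #5: 4@103
  #4: 7@102
  #3: 5@96
ASKS (lowest first):
  (empty)

Derivation:
After op 1 [order #1] limit_buy(price=99, qty=2): fills=none; bids=[#1:2@99] asks=[-]
After op 2 [order #2] limit_sell(price=96, qty=7): fills=#1x#2:2@99; bids=[-] asks=[#2:5@96]
After op 3 [order #3] limit_buy(price=96, qty=10): fills=#3x#2:5@96; bids=[#3:5@96] asks=[-]
After op 4 cancel(order #1): fills=none; bids=[#3:5@96] asks=[-]
After op 5 [order #4] limit_buy(price=102, qty=7): fills=none; bids=[#4:7@102 #3:5@96] asks=[-]
After op 6 [order #5] limit_buy(price=103, qty=6): fills=none; bids=[#5:6@103 #4:7@102 #3:5@96] asks=[-]
After op 7 [order #6] limit_sell(price=103, qty=2): fills=#5x#6:2@103; bids=[#5:4@103 #4:7@102 #3:5@96] asks=[-]
After op 8 [order #7] limit_buy(price=104, qty=9): fills=none; bids=[#7:9@104 #5:4@103 #4:7@102 #3:5@96] asks=[-]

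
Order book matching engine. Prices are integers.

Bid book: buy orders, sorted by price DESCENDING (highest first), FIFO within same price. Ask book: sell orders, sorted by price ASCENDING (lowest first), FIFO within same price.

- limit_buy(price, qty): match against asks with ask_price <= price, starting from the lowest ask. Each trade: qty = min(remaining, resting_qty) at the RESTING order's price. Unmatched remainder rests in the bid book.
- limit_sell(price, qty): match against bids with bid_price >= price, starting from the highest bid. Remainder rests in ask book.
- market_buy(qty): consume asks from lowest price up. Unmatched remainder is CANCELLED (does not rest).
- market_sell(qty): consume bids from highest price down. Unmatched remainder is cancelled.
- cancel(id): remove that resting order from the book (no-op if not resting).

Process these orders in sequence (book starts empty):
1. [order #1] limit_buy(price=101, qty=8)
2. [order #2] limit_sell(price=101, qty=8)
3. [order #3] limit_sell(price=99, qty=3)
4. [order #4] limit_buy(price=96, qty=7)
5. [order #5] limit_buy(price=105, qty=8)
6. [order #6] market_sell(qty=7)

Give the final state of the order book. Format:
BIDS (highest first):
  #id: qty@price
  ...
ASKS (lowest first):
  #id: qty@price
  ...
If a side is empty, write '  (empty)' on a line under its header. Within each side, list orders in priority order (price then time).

Answer: BIDS (highest first):
  #4: 5@96
ASKS (lowest first):
  (empty)

Derivation:
After op 1 [order #1] limit_buy(price=101, qty=8): fills=none; bids=[#1:8@101] asks=[-]
After op 2 [order #2] limit_sell(price=101, qty=8): fills=#1x#2:8@101; bids=[-] asks=[-]
After op 3 [order #3] limit_sell(price=99, qty=3): fills=none; bids=[-] asks=[#3:3@99]
After op 4 [order #4] limit_buy(price=96, qty=7): fills=none; bids=[#4:7@96] asks=[#3:3@99]
After op 5 [order #5] limit_buy(price=105, qty=8): fills=#5x#3:3@99; bids=[#5:5@105 #4:7@96] asks=[-]
After op 6 [order #6] market_sell(qty=7): fills=#5x#6:5@105 #4x#6:2@96; bids=[#4:5@96] asks=[-]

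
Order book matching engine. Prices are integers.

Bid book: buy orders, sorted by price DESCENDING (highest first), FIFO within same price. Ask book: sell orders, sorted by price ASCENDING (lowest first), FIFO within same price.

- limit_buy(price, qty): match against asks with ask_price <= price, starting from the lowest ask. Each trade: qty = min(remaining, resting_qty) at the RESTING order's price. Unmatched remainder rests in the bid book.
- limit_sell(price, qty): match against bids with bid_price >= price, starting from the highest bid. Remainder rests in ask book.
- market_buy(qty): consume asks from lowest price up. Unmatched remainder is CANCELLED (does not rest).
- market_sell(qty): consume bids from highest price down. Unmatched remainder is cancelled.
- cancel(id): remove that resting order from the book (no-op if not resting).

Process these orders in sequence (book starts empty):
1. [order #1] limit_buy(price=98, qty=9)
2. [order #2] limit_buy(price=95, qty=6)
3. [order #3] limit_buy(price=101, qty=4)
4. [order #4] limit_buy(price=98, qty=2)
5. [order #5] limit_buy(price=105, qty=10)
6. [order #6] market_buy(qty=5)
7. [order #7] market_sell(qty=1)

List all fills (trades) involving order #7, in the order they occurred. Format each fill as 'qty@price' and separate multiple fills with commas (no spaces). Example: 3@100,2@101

After op 1 [order #1] limit_buy(price=98, qty=9): fills=none; bids=[#1:9@98] asks=[-]
After op 2 [order #2] limit_buy(price=95, qty=6): fills=none; bids=[#1:9@98 #2:6@95] asks=[-]
After op 3 [order #3] limit_buy(price=101, qty=4): fills=none; bids=[#3:4@101 #1:9@98 #2:6@95] asks=[-]
After op 4 [order #4] limit_buy(price=98, qty=2): fills=none; bids=[#3:4@101 #1:9@98 #4:2@98 #2:6@95] asks=[-]
After op 5 [order #5] limit_buy(price=105, qty=10): fills=none; bids=[#5:10@105 #3:4@101 #1:9@98 #4:2@98 #2:6@95] asks=[-]
After op 6 [order #6] market_buy(qty=5): fills=none; bids=[#5:10@105 #3:4@101 #1:9@98 #4:2@98 #2:6@95] asks=[-]
After op 7 [order #7] market_sell(qty=1): fills=#5x#7:1@105; bids=[#5:9@105 #3:4@101 #1:9@98 #4:2@98 #2:6@95] asks=[-]

Answer: 1@105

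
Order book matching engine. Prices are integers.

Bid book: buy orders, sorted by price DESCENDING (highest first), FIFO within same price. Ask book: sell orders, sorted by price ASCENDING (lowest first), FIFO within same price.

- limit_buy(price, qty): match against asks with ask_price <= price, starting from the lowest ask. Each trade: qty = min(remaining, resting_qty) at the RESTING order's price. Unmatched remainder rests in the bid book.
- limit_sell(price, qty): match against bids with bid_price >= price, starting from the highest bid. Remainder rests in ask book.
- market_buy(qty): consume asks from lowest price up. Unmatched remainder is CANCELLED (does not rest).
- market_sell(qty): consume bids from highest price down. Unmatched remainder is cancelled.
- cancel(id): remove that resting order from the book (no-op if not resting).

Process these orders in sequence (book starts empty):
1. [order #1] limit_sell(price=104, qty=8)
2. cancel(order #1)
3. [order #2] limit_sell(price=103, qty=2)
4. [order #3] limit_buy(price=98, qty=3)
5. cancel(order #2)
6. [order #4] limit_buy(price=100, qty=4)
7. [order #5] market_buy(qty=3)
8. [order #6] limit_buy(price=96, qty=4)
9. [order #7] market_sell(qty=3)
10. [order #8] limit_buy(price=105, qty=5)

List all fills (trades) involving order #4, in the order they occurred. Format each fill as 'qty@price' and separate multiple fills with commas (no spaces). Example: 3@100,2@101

Answer: 3@100

Derivation:
After op 1 [order #1] limit_sell(price=104, qty=8): fills=none; bids=[-] asks=[#1:8@104]
After op 2 cancel(order #1): fills=none; bids=[-] asks=[-]
After op 3 [order #2] limit_sell(price=103, qty=2): fills=none; bids=[-] asks=[#2:2@103]
After op 4 [order #3] limit_buy(price=98, qty=3): fills=none; bids=[#3:3@98] asks=[#2:2@103]
After op 5 cancel(order #2): fills=none; bids=[#3:3@98] asks=[-]
After op 6 [order #4] limit_buy(price=100, qty=4): fills=none; bids=[#4:4@100 #3:3@98] asks=[-]
After op 7 [order #5] market_buy(qty=3): fills=none; bids=[#4:4@100 #3:3@98] asks=[-]
After op 8 [order #6] limit_buy(price=96, qty=4): fills=none; bids=[#4:4@100 #3:3@98 #6:4@96] asks=[-]
After op 9 [order #7] market_sell(qty=3): fills=#4x#7:3@100; bids=[#4:1@100 #3:3@98 #6:4@96] asks=[-]
After op 10 [order #8] limit_buy(price=105, qty=5): fills=none; bids=[#8:5@105 #4:1@100 #3:3@98 #6:4@96] asks=[-]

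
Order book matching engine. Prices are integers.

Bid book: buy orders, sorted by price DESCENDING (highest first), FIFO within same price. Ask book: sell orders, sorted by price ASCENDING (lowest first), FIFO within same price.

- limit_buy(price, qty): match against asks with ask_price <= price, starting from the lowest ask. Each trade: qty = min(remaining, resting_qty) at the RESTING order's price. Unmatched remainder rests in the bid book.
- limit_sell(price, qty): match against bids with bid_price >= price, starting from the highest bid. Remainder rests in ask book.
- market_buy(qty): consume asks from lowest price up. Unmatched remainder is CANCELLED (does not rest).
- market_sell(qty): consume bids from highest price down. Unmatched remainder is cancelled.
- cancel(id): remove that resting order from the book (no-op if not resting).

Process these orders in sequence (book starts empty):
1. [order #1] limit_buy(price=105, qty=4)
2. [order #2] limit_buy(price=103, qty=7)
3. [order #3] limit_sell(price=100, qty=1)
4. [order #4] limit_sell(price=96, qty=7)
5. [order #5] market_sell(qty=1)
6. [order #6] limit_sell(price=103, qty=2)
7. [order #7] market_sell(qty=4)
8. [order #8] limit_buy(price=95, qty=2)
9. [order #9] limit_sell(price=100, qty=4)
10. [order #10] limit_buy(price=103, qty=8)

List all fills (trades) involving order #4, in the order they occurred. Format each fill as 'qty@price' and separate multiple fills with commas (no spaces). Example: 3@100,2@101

Answer: 3@105,4@103

Derivation:
After op 1 [order #1] limit_buy(price=105, qty=4): fills=none; bids=[#1:4@105] asks=[-]
After op 2 [order #2] limit_buy(price=103, qty=7): fills=none; bids=[#1:4@105 #2:7@103] asks=[-]
After op 3 [order #3] limit_sell(price=100, qty=1): fills=#1x#3:1@105; bids=[#1:3@105 #2:7@103] asks=[-]
After op 4 [order #4] limit_sell(price=96, qty=7): fills=#1x#4:3@105 #2x#4:4@103; bids=[#2:3@103] asks=[-]
After op 5 [order #5] market_sell(qty=1): fills=#2x#5:1@103; bids=[#2:2@103] asks=[-]
After op 6 [order #6] limit_sell(price=103, qty=2): fills=#2x#6:2@103; bids=[-] asks=[-]
After op 7 [order #7] market_sell(qty=4): fills=none; bids=[-] asks=[-]
After op 8 [order #8] limit_buy(price=95, qty=2): fills=none; bids=[#8:2@95] asks=[-]
After op 9 [order #9] limit_sell(price=100, qty=4): fills=none; bids=[#8:2@95] asks=[#9:4@100]
After op 10 [order #10] limit_buy(price=103, qty=8): fills=#10x#9:4@100; bids=[#10:4@103 #8:2@95] asks=[-]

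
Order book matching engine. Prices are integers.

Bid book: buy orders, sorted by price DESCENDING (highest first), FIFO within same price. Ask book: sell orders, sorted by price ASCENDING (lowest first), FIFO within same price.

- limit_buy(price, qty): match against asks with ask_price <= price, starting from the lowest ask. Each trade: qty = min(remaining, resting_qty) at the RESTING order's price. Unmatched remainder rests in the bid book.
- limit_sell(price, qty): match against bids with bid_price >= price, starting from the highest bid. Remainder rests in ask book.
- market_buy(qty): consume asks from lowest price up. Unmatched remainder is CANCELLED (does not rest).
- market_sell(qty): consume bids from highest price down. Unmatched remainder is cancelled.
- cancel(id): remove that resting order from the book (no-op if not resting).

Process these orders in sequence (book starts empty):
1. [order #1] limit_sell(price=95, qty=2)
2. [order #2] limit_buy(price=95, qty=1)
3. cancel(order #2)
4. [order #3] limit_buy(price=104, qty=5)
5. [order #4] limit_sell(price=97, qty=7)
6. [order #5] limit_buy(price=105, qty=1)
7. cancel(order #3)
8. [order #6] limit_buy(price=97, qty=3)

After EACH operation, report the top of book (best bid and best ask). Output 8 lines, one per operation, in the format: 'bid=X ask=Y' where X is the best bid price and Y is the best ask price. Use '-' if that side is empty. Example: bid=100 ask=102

After op 1 [order #1] limit_sell(price=95, qty=2): fills=none; bids=[-] asks=[#1:2@95]
After op 2 [order #2] limit_buy(price=95, qty=1): fills=#2x#1:1@95; bids=[-] asks=[#1:1@95]
After op 3 cancel(order #2): fills=none; bids=[-] asks=[#1:1@95]
After op 4 [order #3] limit_buy(price=104, qty=5): fills=#3x#1:1@95; bids=[#3:4@104] asks=[-]
After op 5 [order #4] limit_sell(price=97, qty=7): fills=#3x#4:4@104; bids=[-] asks=[#4:3@97]
After op 6 [order #5] limit_buy(price=105, qty=1): fills=#5x#4:1@97; bids=[-] asks=[#4:2@97]
After op 7 cancel(order #3): fills=none; bids=[-] asks=[#4:2@97]
After op 8 [order #6] limit_buy(price=97, qty=3): fills=#6x#4:2@97; bids=[#6:1@97] asks=[-]

Answer: bid=- ask=95
bid=- ask=95
bid=- ask=95
bid=104 ask=-
bid=- ask=97
bid=- ask=97
bid=- ask=97
bid=97 ask=-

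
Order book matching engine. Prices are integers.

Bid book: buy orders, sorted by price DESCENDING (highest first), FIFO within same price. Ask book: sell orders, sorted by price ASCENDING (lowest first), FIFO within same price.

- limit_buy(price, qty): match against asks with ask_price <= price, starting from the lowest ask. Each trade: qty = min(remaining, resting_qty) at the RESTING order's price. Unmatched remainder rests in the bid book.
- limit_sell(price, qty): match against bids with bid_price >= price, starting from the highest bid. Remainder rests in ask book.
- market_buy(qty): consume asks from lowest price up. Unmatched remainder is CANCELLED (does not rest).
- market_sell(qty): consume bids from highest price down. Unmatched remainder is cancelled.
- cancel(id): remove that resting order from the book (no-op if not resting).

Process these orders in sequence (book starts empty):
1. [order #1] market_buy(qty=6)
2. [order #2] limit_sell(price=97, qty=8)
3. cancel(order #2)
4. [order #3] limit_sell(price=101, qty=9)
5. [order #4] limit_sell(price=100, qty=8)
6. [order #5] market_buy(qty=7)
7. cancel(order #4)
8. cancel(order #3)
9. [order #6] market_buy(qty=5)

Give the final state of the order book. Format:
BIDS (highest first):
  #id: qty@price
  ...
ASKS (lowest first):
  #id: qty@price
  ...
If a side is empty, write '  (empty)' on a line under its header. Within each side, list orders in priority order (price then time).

After op 1 [order #1] market_buy(qty=6): fills=none; bids=[-] asks=[-]
After op 2 [order #2] limit_sell(price=97, qty=8): fills=none; bids=[-] asks=[#2:8@97]
After op 3 cancel(order #2): fills=none; bids=[-] asks=[-]
After op 4 [order #3] limit_sell(price=101, qty=9): fills=none; bids=[-] asks=[#3:9@101]
After op 5 [order #4] limit_sell(price=100, qty=8): fills=none; bids=[-] asks=[#4:8@100 #3:9@101]
After op 6 [order #5] market_buy(qty=7): fills=#5x#4:7@100; bids=[-] asks=[#4:1@100 #3:9@101]
After op 7 cancel(order #4): fills=none; bids=[-] asks=[#3:9@101]
After op 8 cancel(order #3): fills=none; bids=[-] asks=[-]
After op 9 [order #6] market_buy(qty=5): fills=none; bids=[-] asks=[-]

Answer: BIDS (highest first):
  (empty)
ASKS (lowest first):
  (empty)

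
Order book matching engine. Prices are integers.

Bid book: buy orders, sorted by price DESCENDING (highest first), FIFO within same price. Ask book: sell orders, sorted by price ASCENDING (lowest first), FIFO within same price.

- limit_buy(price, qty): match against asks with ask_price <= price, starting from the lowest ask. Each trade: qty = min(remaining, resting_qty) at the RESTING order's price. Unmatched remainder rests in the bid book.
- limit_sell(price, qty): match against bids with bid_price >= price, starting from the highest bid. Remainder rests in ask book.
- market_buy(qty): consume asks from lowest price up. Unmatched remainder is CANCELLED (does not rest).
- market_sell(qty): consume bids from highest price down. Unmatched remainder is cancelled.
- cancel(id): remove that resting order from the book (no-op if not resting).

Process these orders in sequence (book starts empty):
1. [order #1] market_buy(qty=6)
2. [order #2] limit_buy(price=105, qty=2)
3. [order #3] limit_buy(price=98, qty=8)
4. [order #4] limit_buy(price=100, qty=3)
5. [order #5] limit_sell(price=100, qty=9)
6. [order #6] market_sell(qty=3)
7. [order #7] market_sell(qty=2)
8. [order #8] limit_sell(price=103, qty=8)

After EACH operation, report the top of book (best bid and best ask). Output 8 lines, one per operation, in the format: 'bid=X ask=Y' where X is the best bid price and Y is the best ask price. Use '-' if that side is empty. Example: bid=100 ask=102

Answer: bid=- ask=-
bid=105 ask=-
bid=105 ask=-
bid=105 ask=-
bid=98 ask=100
bid=98 ask=100
bid=98 ask=100
bid=98 ask=100

Derivation:
After op 1 [order #1] market_buy(qty=6): fills=none; bids=[-] asks=[-]
After op 2 [order #2] limit_buy(price=105, qty=2): fills=none; bids=[#2:2@105] asks=[-]
After op 3 [order #3] limit_buy(price=98, qty=8): fills=none; bids=[#2:2@105 #3:8@98] asks=[-]
After op 4 [order #4] limit_buy(price=100, qty=3): fills=none; bids=[#2:2@105 #4:3@100 #3:8@98] asks=[-]
After op 5 [order #5] limit_sell(price=100, qty=9): fills=#2x#5:2@105 #4x#5:3@100; bids=[#3:8@98] asks=[#5:4@100]
After op 6 [order #6] market_sell(qty=3): fills=#3x#6:3@98; bids=[#3:5@98] asks=[#5:4@100]
After op 7 [order #7] market_sell(qty=2): fills=#3x#7:2@98; bids=[#3:3@98] asks=[#5:4@100]
After op 8 [order #8] limit_sell(price=103, qty=8): fills=none; bids=[#3:3@98] asks=[#5:4@100 #8:8@103]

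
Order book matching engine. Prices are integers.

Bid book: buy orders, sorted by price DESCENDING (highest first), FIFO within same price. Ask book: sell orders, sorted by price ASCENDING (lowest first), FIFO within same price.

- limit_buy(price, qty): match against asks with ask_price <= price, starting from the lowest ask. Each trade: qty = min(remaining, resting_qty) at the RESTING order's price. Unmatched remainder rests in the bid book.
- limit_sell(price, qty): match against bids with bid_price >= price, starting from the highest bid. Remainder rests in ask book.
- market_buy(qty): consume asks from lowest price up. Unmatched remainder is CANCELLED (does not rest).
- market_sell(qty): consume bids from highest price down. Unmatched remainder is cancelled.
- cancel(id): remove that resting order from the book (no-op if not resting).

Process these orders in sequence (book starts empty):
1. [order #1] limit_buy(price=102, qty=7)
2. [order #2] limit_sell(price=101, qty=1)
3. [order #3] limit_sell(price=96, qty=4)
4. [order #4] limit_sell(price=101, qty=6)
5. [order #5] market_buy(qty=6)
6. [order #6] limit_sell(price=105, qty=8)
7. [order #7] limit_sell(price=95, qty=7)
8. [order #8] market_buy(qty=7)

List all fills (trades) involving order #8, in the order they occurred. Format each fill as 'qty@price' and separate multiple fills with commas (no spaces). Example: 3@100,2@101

After op 1 [order #1] limit_buy(price=102, qty=7): fills=none; bids=[#1:7@102] asks=[-]
After op 2 [order #2] limit_sell(price=101, qty=1): fills=#1x#2:1@102; bids=[#1:6@102] asks=[-]
After op 3 [order #3] limit_sell(price=96, qty=4): fills=#1x#3:4@102; bids=[#1:2@102] asks=[-]
After op 4 [order #4] limit_sell(price=101, qty=6): fills=#1x#4:2@102; bids=[-] asks=[#4:4@101]
After op 5 [order #5] market_buy(qty=6): fills=#5x#4:4@101; bids=[-] asks=[-]
After op 6 [order #6] limit_sell(price=105, qty=8): fills=none; bids=[-] asks=[#6:8@105]
After op 7 [order #7] limit_sell(price=95, qty=7): fills=none; bids=[-] asks=[#7:7@95 #6:8@105]
After op 8 [order #8] market_buy(qty=7): fills=#8x#7:7@95; bids=[-] asks=[#6:8@105]

Answer: 7@95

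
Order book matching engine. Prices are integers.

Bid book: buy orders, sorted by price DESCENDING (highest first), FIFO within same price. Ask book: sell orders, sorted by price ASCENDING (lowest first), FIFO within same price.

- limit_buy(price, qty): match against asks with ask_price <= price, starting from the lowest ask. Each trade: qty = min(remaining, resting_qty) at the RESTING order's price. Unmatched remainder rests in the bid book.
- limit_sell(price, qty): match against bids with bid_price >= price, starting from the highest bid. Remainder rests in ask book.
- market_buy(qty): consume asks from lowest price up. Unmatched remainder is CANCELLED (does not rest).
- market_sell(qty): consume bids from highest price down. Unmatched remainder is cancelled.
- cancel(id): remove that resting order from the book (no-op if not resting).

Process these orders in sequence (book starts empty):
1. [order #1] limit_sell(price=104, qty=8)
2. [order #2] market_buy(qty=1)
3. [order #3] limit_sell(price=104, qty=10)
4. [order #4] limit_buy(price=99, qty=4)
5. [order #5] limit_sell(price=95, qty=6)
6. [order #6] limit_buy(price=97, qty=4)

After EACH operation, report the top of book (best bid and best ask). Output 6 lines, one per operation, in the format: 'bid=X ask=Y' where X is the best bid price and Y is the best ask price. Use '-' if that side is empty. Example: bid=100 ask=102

After op 1 [order #1] limit_sell(price=104, qty=8): fills=none; bids=[-] asks=[#1:8@104]
After op 2 [order #2] market_buy(qty=1): fills=#2x#1:1@104; bids=[-] asks=[#1:7@104]
After op 3 [order #3] limit_sell(price=104, qty=10): fills=none; bids=[-] asks=[#1:7@104 #3:10@104]
After op 4 [order #4] limit_buy(price=99, qty=4): fills=none; bids=[#4:4@99] asks=[#1:7@104 #3:10@104]
After op 5 [order #5] limit_sell(price=95, qty=6): fills=#4x#5:4@99; bids=[-] asks=[#5:2@95 #1:7@104 #3:10@104]
After op 6 [order #6] limit_buy(price=97, qty=4): fills=#6x#5:2@95; bids=[#6:2@97] asks=[#1:7@104 #3:10@104]

Answer: bid=- ask=104
bid=- ask=104
bid=- ask=104
bid=99 ask=104
bid=- ask=95
bid=97 ask=104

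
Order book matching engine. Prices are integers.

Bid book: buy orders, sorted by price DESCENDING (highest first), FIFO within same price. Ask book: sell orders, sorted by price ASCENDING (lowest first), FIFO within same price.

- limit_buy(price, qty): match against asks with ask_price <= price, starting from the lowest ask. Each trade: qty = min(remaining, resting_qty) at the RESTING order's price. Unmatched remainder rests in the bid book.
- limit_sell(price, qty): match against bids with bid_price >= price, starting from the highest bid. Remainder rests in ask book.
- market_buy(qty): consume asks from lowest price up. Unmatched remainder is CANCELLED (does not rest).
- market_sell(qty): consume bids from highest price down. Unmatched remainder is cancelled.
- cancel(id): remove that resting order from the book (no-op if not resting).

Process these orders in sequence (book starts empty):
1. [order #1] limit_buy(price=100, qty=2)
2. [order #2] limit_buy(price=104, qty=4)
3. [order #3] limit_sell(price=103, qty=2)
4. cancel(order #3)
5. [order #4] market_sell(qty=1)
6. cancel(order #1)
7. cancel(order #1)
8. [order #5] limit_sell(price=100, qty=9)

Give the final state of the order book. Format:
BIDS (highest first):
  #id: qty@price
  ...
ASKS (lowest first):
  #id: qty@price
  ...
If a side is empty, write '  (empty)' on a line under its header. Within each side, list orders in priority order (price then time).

After op 1 [order #1] limit_buy(price=100, qty=2): fills=none; bids=[#1:2@100] asks=[-]
After op 2 [order #2] limit_buy(price=104, qty=4): fills=none; bids=[#2:4@104 #1:2@100] asks=[-]
After op 3 [order #3] limit_sell(price=103, qty=2): fills=#2x#3:2@104; bids=[#2:2@104 #1:2@100] asks=[-]
After op 4 cancel(order #3): fills=none; bids=[#2:2@104 #1:2@100] asks=[-]
After op 5 [order #4] market_sell(qty=1): fills=#2x#4:1@104; bids=[#2:1@104 #1:2@100] asks=[-]
After op 6 cancel(order #1): fills=none; bids=[#2:1@104] asks=[-]
After op 7 cancel(order #1): fills=none; bids=[#2:1@104] asks=[-]
After op 8 [order #5] limit_sell(price=100, qty=9): fills=#2x#5:1@104; bids=[-] asks=[#5:8@100]

Answer: BIDS (highest first):
  (empty)
ASKS (lowest first):
  #5: 8@100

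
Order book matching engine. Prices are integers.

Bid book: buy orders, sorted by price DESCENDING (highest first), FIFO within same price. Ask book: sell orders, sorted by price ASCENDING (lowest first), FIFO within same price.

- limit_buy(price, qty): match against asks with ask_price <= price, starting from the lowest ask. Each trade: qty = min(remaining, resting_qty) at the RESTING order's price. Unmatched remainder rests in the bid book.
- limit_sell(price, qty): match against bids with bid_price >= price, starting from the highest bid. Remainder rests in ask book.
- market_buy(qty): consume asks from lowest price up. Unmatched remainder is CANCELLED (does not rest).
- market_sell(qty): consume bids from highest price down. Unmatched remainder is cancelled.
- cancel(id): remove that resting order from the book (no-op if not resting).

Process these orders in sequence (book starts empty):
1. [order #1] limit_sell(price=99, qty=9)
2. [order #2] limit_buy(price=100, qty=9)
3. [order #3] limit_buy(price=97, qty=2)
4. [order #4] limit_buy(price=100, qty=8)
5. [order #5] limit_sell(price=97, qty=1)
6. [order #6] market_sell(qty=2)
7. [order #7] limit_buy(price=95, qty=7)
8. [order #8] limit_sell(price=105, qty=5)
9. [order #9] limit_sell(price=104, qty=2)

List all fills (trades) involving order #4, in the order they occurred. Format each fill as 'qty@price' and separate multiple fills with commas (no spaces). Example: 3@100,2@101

Answer: 1@100,2@100

Derivation:
After op 1 [order #1] limit_sell(price=99, qty=9): fills=none; bids=[-] asks=[#1:9@99]
After op 2 [order #2] limit_buy(price=100, qty=9): fills=#2x#1:9@99; bids=[-] asks=[-]
After op 3 [order #3] limit_buy(price=97, qty=2): fills=none; bids=[#3:2@97] asks=[-]
After op 4 [order #4] limit_buy(price=100, qty=8): fills=none; bids=[#4:8@100 #3:2@97] asks=[-]
After op 5 [order #5] limit_sell(price=97, qty=1): fills=#4x#5:1@100; bids=[#4:7@100 #3:2@97] asks=[-]
After op 6 [order #6] market_sell(qty=2): fills=#4x#6:2@100; bids=[#4:5@100 #3:2@97] asks=[-]
After op 7 [order #7] limit_buy(price=95, qty=7): fills=none; bids=[#4:5@100 #3:2@97 #7:7@95] asks=[-]
After op 8 [order #8] limit_sell(price=105, qty=5): fills=none; bids=[#4:5@100 #3:2@97 #7:7@95] asks=[#8:5@105]
After op 9 [order #9] limit_sell(price=104, qty=2): fills=none; bids=[#4:5@100 #3:2@97 #7:7@95] asks=[#9:2@104 #8:5@105]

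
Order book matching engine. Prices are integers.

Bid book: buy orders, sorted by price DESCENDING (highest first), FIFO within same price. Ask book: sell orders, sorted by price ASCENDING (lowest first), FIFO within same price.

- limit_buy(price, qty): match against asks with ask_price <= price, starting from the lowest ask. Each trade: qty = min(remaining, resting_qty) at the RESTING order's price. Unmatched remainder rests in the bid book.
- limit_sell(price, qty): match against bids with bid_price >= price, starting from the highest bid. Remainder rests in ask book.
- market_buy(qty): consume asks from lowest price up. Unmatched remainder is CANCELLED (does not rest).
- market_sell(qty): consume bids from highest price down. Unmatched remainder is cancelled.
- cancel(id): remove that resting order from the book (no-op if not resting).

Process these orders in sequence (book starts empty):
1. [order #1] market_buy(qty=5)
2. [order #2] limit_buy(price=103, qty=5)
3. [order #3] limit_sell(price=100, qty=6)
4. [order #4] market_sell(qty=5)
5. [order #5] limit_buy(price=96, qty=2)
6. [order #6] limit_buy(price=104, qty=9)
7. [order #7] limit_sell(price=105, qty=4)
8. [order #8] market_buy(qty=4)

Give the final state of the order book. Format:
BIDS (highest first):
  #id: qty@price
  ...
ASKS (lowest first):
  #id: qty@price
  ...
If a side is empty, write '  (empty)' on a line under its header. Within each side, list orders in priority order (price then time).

After op 1 [order #1] market_buy(qty=5): fills=none; bids=[-] asks=[-]
After op 2 [order #2] limit_buy(price=103, qty=5): fills=none; bids=[#2:5@103] asks=[-]
After op 3 [order #3] limit_sell(price=100, qty=6): fills=#2x#3:5@103; bids=[-] asks=[#3:1@100]
After op 4 [order #4] market_sell(qty=5): fills=none; bids=[-] asks=[#3:1@100]
After op 5 [order #5] limit_buy(price=96, qty=2): fills=none; bids=[#5:2@96] asks=[#3:1@100]
After op 6 [order #6] limit_buy(price=104, qty=9): fills=#6x#3:1@100; bids=[#6:8@104 #5:2@96] asks=[-]
After op 7 [order #7] limit_sell(price=105, qty=4): fills=none; bids=[#6:8@104 #5:2@96] asks=[#7:4@105]
After op 8 [order #8] market_buy(qty=4): fills=#8x#7:4@105; bids=[#6:8@104 #5:2@96] asks=[-]

Answer: BIDS (highest first):
  #6: 8@104
  #5: 2@96
ASKS (lowest first):
  (empty)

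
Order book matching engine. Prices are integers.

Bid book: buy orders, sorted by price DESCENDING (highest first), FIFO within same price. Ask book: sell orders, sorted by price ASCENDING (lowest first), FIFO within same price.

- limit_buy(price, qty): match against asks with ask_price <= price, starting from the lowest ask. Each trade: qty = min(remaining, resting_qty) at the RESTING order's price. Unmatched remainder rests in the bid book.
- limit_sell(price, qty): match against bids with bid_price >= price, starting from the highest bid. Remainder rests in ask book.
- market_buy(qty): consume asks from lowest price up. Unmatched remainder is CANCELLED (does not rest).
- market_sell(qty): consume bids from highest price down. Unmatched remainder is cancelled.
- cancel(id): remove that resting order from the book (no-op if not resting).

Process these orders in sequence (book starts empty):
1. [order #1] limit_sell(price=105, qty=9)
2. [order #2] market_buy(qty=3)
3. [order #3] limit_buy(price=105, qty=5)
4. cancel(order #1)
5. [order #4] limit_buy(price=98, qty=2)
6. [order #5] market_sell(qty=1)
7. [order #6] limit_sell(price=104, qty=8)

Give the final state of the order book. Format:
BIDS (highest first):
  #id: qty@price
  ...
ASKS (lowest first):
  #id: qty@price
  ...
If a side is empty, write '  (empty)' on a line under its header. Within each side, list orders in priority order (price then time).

Answer: BIDS (highest first):
  #4: 1@98
ASKS (lowest first):
  #6: 8@104

Derivation:
After op 1 [order #1] limit_sell(price=105, qty=9): fills=none; bids=[-] asks=[#1:9@105]
After op 2 [order #2] market_buy(qty=3): fills=#2x#1:3@105; bids=[-] asks=[#1:6@105]
After op 3 [order #3] limit_buy(price=105, qty=5): fills=#3x#1:5@105; bids=[-] asks=[#1:1@105]
After op 4 cancel(order #1): fills=none; bids=[-] asks=[-]
After op 5 [order #4] limit_buy(price=98, qty=2): fills=none; bids=[#4:2@98] asks=[-]
After op 6 [order #5] market_sell(qty=1): fills=#4x#5:1@98; bids=[#4:1@98] asks=[-]
After op 7 [order #6] limit_sell(price=104, qty=8): fills=none; bids=[#4:1@98] asks=[#6:8@104]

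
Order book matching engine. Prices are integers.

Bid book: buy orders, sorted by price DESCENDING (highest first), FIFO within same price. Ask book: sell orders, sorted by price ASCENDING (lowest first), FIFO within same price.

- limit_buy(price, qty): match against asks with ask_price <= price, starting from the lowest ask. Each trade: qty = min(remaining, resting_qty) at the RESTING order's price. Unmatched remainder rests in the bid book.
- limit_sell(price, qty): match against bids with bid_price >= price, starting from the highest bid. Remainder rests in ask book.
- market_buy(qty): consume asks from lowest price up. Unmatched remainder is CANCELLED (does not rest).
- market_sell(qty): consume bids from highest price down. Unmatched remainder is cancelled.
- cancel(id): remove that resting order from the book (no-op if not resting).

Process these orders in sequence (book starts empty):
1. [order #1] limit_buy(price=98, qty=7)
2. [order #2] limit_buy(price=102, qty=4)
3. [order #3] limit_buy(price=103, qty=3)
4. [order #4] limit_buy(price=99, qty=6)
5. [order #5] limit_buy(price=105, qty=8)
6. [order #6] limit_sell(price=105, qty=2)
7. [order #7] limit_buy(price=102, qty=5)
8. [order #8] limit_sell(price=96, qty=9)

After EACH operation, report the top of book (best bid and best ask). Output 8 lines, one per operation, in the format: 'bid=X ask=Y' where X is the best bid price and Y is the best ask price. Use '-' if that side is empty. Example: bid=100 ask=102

After op 1 [order #1] limit_buy(price=98, qty=7): fills=none; bids=[#1:7@98] asks=[-]
After op 2 [order #2] limit_buy(price=102, qty=4): fills=none; bids=[#2:4@102 #1:7@98] asks=[-]
After op 3 [order #3] limit_buy(price=103, qty=3): fills=none; bids=[#3:3@103 #2:4@102 #1:7@98] asks=[-]
After op 4 [order #4] limit_buy(price=99, qty=6): fills=none; bids=[#3:3@103 #2:4@102 #4:6@99 #1:7@98] asks=[-]
After op 5 [order #5] limit_buy(price=105, qty=8): fills=none; bids=[#5:8@105 #3:3@103 #2:4@102 #4:6@99 #1:7@98] asks=[-]
After op 6 [order #6] limit_sell(price=105, qty=2): fills=#5x#6:2@105; bids=[#5:6@105 #3:3@103 #2:4@102 #4:6@99 #1:7@98] asks=[-]
After op 7 [order #7] limit_buy(price=102, qty=5): fills=none; bids=[#5:6@105 #3:3@103 #2:4@102 #7:5@102 #4:6@99 #1:7@98] asks=[-]
After op 8 [order #8] limit_sell(price=96, qty=9): fills=#5x#8:6@105 #3x#8:3@103; bids=[#2:4@102 #7:5@102 #4:6@99 #1:7@98] asks=[-]

Answer: bid=98 ask=-
bid=102 ask=-
bid=103 ask=-
bid=103 ask=-
bid=105 ask=-
bid=105 ask=-
bid=105 ask=-
bid=102 ask=-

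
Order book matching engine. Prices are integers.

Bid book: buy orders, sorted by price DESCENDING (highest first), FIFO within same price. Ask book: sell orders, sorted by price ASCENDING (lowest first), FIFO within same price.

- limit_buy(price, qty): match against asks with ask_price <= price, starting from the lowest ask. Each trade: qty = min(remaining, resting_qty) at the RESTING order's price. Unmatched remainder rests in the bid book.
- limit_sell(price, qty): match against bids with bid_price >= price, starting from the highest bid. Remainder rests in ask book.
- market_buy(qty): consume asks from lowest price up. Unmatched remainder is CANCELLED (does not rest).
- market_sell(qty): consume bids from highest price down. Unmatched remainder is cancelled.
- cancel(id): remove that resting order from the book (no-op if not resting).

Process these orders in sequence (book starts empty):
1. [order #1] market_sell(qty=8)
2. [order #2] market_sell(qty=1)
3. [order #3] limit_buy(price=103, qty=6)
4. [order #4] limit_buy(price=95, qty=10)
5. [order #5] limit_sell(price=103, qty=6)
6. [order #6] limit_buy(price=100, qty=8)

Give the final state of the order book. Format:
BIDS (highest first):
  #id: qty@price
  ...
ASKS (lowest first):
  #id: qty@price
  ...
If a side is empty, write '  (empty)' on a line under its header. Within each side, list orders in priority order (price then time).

After op 1 [order #1] market_sell(qty=8): fills=none; bids=[-] asks=[-]
After op 2 [order #2] market_sell(qty=1): fills=none; bids=[-] asks=[-]
After op 3 [order #3] limit_buy(price=103, qty=6): fills=none; bids=[#3:6@103] asks=[-]
After op 4 [order #4] limit_buy(price=95, qty=10): fills=none; bids=[#3:6@103 #4:10@95] asks=[-]
After op 5 [order #5] limit_sell(price=103, qty=6): fills=#3x#5:6@103; bids=[#4:10@95] asks=[-]
After op 6 [order #6] limit_buy(price=100, qty=8): fills=none; bids=[#6:8@100 #4:10@95] asks=[-]

Answer: BIDS (highest first):
  #6: 8@100
  #4: 10@95
ASKS (lowest first):
  (empty)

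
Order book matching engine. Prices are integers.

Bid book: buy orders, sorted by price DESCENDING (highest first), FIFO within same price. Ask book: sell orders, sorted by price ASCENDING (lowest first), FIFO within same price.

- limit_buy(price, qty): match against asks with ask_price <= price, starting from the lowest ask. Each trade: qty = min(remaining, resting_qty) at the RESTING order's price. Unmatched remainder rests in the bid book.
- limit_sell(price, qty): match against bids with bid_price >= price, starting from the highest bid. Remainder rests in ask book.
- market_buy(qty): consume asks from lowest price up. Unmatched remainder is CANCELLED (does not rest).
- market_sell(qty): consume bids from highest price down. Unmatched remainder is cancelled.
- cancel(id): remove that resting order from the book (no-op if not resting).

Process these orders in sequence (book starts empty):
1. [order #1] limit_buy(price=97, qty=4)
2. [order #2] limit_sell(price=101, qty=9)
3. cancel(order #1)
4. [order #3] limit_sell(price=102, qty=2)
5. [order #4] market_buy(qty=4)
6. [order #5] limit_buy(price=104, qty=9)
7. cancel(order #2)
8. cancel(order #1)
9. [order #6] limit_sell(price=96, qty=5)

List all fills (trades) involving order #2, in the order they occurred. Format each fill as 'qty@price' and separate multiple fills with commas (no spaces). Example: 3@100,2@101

After op 1 [order #1] limit_buy(price=97, qty=4): fills=none; bids=[#1:4@97] asks=[-]
After op 2 [order #2] limit_sell(price=101, qty=9): fills=none; bids=[#1:4@97] asks=[#2:9@101]
After op 3 cancel(order #1): fills=none; bids=[-] asks=[#2:9@101]
After op 4 [order #3] limit_sell(price=102, qty=2): fills=none; bids=[-] asks=[#2:9@101 #3:2@102]
After op 5 [order #4] market_buy(qty=4): fills=#4x#2:4@101; bids=[-] asks=[#2:5@101 #3:2@102]
After op 6 [order #5] limit_buy(price=104, qty=9): fills=#5x#2:5@101 #5x#3:2@102; bids=[#5:2@104] asks=[-]
After op 7 cancel(order #2): fills=none; bids=[#5:2@104] asks=[-]
After op 8 cancel(order #1): fills=none; bids=[#5:2@104] asks=[-]
After op 9 [order #6] limit_sell(price=96, qty=5): fills=#5x#6:2@104; bids=[-] asks=[#6:3@96]

Answer: 4@101,5@101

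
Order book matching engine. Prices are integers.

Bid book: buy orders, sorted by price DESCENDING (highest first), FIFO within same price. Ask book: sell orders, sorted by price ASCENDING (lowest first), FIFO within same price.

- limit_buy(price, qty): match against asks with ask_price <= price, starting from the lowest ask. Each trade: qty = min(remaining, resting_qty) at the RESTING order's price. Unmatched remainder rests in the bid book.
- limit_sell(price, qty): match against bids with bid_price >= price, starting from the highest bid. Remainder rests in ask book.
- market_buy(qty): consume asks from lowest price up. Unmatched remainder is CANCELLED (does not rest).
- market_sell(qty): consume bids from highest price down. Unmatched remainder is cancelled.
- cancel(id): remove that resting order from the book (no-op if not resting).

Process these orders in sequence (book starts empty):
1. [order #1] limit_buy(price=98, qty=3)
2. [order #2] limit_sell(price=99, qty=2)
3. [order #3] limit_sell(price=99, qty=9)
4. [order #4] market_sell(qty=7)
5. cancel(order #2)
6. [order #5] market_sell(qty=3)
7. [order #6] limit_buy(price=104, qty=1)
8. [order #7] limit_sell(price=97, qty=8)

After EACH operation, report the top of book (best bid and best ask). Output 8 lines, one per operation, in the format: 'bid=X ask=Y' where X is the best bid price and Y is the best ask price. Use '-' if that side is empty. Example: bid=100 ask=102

After op 1 [order #1] limit_buy(price=98, qty=3): fills=none; bids=[#1:3@98] asks=[-]
After op 2 [order #2] limit_sell(price=99, qty=2): fills=none; bids=[#1:3@98] asks=[#2:2@99]
After op 3 [order #3] limit_sell(price=99, qty=9): fills=none; bids=[#1:3@98] asks=[#2:2@99 #3:9@99]
After op 4 [order #4] market_sell(qty=7): fills=#1x#4:3@98; bids=[-] asks=[#2:2@99 #3:9@99]
After op 5 cancel(order #2): fills=none; bids=[-] asks=[#3:9@99]
After op 6 [order #5] market_sell(qty=3): fills=none; bids=[-] asks=[#3:9@99]
After op 7 [order #6] limit_buy(price=104, qty=1): fills=#6x#3:1@99; bids=[-] asks=[#3:8@99]
After op 8 [order #7] limit_sell(price=97, qty=8): fills=none; bids=[-] asks=[#7:8@97 #3:8@99]

Answer: bid=98 ask=-
bid=98 ask=99
bid=98 ask=99
bid=- ask=99
bid=- ask=99
bid=- ask=99
bid=- ask=99
bid=- ask=97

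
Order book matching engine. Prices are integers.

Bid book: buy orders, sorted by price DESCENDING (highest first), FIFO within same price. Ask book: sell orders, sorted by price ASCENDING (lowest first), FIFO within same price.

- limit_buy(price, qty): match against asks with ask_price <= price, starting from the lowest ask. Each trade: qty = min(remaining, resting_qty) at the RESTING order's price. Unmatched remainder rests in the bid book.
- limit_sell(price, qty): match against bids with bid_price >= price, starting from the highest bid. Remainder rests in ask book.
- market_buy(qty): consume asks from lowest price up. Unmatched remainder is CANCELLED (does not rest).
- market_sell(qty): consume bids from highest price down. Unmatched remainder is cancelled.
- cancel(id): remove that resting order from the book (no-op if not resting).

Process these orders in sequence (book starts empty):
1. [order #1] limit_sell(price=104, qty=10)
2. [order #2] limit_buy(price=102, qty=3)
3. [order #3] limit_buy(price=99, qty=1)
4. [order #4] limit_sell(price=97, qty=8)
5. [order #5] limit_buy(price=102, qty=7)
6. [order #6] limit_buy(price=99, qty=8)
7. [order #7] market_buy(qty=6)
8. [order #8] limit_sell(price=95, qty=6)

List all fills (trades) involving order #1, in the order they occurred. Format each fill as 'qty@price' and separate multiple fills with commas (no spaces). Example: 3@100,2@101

Answer: 6@104

Derivation:
After op 1 [order #1] limit_sell(price=104, qty=10): fills=none; bids=[-] asks=[#1:10@104]
After op 2 [order #2] limit_buy(price=102, qty=3): fills=none; bids=[#2:3@102] asks=[#1:10@104]
After op 3 [order #3] limit_buy(price=99, qty=1): fills=none; bids=[#2:3@102 #3:1@99] asks=[#1:10@104]
After op 4 [order #4] limit_sell(price=97, qty=8): fills=#2x#4:3@102 #3x#4:1@99; bids=[-] asks=[#4:4@97 #1:10@104]
After op 5 [order #5] limit_buy(price=102, qty=7): fills=#5x#4:4@97; bids=[#5:3@102] asks=[#1:10@104]
After op 6 [order #6] limit_buy(price=99, qty=8): fills=none; bids=[#5:3@102 #6:8@99] asks=[#1:10@104]
After op 7 [order #7] market_buy(qty=6): fills=#7x#1:6@104; bids=[#5:3@102 #6:8@99] asks=[#1:4@104]
After op 8 [order #8] limit_sell(price=95, qty=6): fills=#5x#8:3@102 #6x#8:3@99; bids=[#6:5@99] asks=[#1:4@104]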